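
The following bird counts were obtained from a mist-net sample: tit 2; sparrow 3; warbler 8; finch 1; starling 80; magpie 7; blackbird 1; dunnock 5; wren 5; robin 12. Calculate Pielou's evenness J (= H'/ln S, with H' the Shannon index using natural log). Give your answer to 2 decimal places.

0.58

Total N = 2+3+8+1+80+7+1+5+5+12 = 124, so the proportions are 0.0161, 0.0242, 0.0645, 0.0081, 0.6452, 0.0565, 0.0081, 0.0403, 0.0403, 0.0968 (working shown to 4 dp, full precision carried).
H' = −Σ pᵢ ln pᵢ = −((-0.0666) + (-0.0900) + (-0.1768) + (-0.0389) + (-0.2827) + (-0.1623) + (-0.0389) + (-0.1295) + (-0.1295) + (-0.2260)) = 1.3411.
With S = 10 species, ln S = 2.3026, so J = 1.3411/2.3026 = 0.5824, i.e. 0.58 to 2 decimal places.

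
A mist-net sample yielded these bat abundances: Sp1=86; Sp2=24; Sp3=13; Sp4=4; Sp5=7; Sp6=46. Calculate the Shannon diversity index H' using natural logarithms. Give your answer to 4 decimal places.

1.3709

Total N = 86+24+13+4+7+46 = 180, so the proportions are 0.477778, 0.133333, 0.072222, 0.022222, 0.038889, 0.255556 (working shown to 6 dp, full precision carried).
Each pᵢ ln pᵢ term: 0.477778×(-0.738610)=-0.352891, 0.133333×(-2.014903)=-0.268654, 0.072222×(-2.628007)=-0.189801, 0.022222×(-3.806662)=-0.084592, 0.038889×(-3.247047)=-0.126274, 0.255556×(-1.364315)=-0.348658.
Sum = -1.370870, so H' = 1.3709.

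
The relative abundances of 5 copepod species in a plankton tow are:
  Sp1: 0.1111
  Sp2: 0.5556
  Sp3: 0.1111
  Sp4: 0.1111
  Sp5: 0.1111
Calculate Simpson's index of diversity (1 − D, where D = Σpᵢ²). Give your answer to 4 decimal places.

D = 0.1111² + 0.5556² + 0.1111² + 0.1111² + 0.1111² = 0.012343 + 0.308691 + 0.012343 + 0.012343 + 0.012343 = 0.358064 (working shown to 6 dp, full precision carried).
So 1 − D = 0.641936, i.e. 0.6419 to 4 decimal places.

0.6419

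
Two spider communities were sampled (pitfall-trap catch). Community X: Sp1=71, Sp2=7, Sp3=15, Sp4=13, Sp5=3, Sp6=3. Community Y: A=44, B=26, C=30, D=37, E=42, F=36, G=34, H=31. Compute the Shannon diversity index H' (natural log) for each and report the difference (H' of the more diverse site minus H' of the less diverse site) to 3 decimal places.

Community X: N=112, proportions 0.63393, 0.0625, 0.13393, 0.11607, 0.02679, 0.02679, giving H' = 1.17539 (working shown to 5 dp, full precision carried).
Community Y: N=280, proportions 0.15714, 0.09286, 0.10714, 0.13214, 0.15, 0.12857, 0.12143, 0.11071, giving H' = 2.06624.
Difference = |1.17539 − 2.06624| = 0.89085, i.e. 0.891 to 3 decimal places.

0.891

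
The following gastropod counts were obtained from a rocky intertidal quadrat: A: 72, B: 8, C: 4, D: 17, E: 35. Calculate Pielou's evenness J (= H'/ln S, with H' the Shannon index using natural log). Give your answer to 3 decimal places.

0.756

Total N = 72+8+4+17+35 = 136, so the proportions are 0.52941, 0.05882, 0.02941, 0.125, 0.25735 (working shown to 5 dp, full precision carried).
H' = −Σ pᵢ ln pᵢ = −((-0.33670) + (-0.16666) + (-0.10372) + (-0.25993) + (-0.34931)) = 1.21631.
With S = 5 species, ln S = 1.60944, so J = 1.21631/1.60944 = 0.75574, i.e. 0.756 to 3 decimal places.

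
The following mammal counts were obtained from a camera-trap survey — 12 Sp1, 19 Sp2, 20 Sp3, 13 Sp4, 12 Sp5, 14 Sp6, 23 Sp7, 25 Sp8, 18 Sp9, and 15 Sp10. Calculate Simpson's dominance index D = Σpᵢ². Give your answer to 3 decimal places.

Total N = 12+19+20+13+12+14+23+25+18+15 = 171, so the proportions are 0.07018, 0.11111, 0.11696, 0.07602, 0.07018, 0.08187, 0.1345, 0.1462, 0.10526, 0.08772 (working shown to 5 dp, full precision carried).
D = 0.07018² + 0.11111² + 0.11696² + 0.07602² + 0.07018² + 0.08187² + 0.1345² + 0.1462² + 0.10526² + 0.08772² = 0.00492 + 0.01235 + 0.01368 + 0.00578 + 0.00492 + 0.00670 + 0.01809 + 0.02137 + 0.01108 + 0.00769 = 0.10660.
To 3 decimal places, D = 0.107.

0.107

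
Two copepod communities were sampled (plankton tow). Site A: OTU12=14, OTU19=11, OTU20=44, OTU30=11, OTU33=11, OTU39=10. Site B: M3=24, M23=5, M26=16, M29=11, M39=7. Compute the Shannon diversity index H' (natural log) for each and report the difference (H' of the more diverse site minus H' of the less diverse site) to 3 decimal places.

0.124

Site A: N=101, proportions 0.13861, 0.10891, 0.43564, 0.10891, 0.10891, 0.09901, giving H' = 1.58930 (working shown to 5 dp, full precision carried).
Site B: N=63, proportions 0.38095, 0.07937, 0.25397, 0.1746, 0.11111, giving H' = 1.46567.
Difference = |1.58930 − 1.46567| = 0.12363, i.e. 0.124 to 3 decimal places.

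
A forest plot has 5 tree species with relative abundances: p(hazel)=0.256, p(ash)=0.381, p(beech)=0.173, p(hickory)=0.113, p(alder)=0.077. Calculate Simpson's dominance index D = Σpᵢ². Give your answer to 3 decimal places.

0.259

D = 0.256² + 0.381² + 0.173² + 0.113² + 0.077² = 0.06554 + 0.14516 + 0.02993 + 0.01277 + 0.00593 = 0.25932 (working shown to 5 dp, full precision carried).
To 3 decimal places, D = 0.259.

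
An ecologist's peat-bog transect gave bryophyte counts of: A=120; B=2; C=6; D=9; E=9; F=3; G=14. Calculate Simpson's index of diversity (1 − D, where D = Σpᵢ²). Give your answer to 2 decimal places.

0.44

Total N = 120+2+6+9+9+3+14 = 163, so the proportions are 0.7362, 0.0123, 0.0368, 0.0552, 0.0552, 0.0184, 0.0859 (working shown to 4 dp, full precision carried).
D = 0.7362² + 0.0123² + 0.0368² + 0.0552² + 0.0552² + 0.0184² + 0.0859² = 0.5420 + 0.0002 + 0.0014 + 0.0030 + 0.0030 + 0.0003 + 0.0074 = 0.5573.
So 1 − D = 0.4427, i.e. 0.44 to 2 decimal places.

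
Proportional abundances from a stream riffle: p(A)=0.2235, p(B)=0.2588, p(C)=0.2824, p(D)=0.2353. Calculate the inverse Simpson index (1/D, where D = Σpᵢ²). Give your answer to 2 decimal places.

D = 0.2235² + 0.2588² + 0.2824² + 0.2353² = 0.049952 + 0.066977 + 0.079750 + 0.055366 = 0.252046 (working shown to 6 dp, full precision carried).
So 1/D = 3.9675, i.e. 3.97 to 2 decimal places.

3.97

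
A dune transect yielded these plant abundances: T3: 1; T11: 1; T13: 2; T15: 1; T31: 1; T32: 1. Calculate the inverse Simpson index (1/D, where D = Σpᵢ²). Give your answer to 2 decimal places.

Total N = 1+1+2+1+1+1 = 7, so the proportions are 0.142857, 0.142857, 0.285714, 0.142857, 0.142857, 0.142857 (working shown to 6 dp, full precision carried).
D = 0.142857² + 0.142857² + 0.285714² + 0.142857² + 0.142857² + 0.142857² = 0.020408 + 0.020408 + 0.081633 + 0.020408 + 0.020408 + 0.020408 = 0.183673.
So 1/D = 5.4444, i.e. 5.44 to 2 decimal places.

5.44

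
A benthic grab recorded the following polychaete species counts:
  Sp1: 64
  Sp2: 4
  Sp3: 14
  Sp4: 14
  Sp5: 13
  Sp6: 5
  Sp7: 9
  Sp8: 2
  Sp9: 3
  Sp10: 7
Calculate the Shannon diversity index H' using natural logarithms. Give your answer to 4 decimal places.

Total N = 64+4+14+14+13+5+9+2+3+7 = 135, so the proportions are 0.474074, 0.02963, 0.103704, 0.103704, 0.096296, 0.037037, 0.066667, 0.014815, 0.022222, 0.051852 (working shown to 6 dp, full precision carried).
Each pᵢ ln pᵢ term: 0.474074×(-0.746392)=-0.353845, 0.02963×(-3.518980)=-0.104266, 0.103704×(-2.266217)=-0.235015, 0.103704×(-2.266217)=-0.235015, 0.096296×(-2.340325)=-0.225365, 0.037037×(-3.295837)=-0.122068, 0.066667×(-2.708050)=-0.180537, 0.014815×(-4.212128)=-0.062402, 0.022222×(-3.806662)=-0.084592, 0.051852×(-2.959365)=-0.153449.
Sum = -1.756554, so H' = 1.7566.

1.7566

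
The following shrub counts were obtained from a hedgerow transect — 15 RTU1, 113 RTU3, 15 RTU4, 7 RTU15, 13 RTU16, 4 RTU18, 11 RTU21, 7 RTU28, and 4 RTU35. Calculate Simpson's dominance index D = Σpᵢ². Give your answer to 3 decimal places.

0.382

Total N = 15+113+15+7+13+4+11+7+4 = 189, so the proportions are 0.07937, 0.59788, 0.07937, 0.03704, 0.06878, 0.02116, 0.0582, 0.03704, 0.02116 (working shown to 5 dp, full precision carried).
D = 0.07937² + 0.59788² + 0.07937² + 0.03704² + 0.06878² + 0.02116² + 0.0582² + 0.03704² + 0.02116² = 0.00630 + 0.35746 + 0.00630 + 0.00137 + 0.00473 + 0.00045 + 0.00339 + 0.00137 + 0.00045 = 0.38182.
To 3 decimal places, D = 0.382.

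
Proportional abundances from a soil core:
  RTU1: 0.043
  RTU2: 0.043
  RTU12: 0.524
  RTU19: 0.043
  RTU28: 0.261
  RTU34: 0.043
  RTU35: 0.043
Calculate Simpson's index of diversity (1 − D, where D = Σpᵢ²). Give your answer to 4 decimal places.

D = 0.043² + 0.043² + 0.524² + 0.043² + 0.261² + 0.043² + 0.043² = 0.001849 + 0.001849 + 0.274576 + 0.001849 + 0.068121 + 0.001849 + 0.001849 = 0.351942 (working shown to 6 dp, full precision carried).
So 1 − D = 0.648058, i.e. 0.6481 to 4 decimal places.

0.6481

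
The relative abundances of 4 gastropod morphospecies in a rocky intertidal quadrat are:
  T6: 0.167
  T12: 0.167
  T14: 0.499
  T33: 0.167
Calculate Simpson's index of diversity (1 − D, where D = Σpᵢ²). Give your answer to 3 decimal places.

0.667

D = 0.167² + 0.167² + 0.499² + 0.167² = 0.02789 + 0.02789 + 0.24900 + 0.02789 = 0.33267 (working shown to 5 dp, full precision carried).
So 1 − D = 0.66733, i.e. 0.667 to 3 decimal places.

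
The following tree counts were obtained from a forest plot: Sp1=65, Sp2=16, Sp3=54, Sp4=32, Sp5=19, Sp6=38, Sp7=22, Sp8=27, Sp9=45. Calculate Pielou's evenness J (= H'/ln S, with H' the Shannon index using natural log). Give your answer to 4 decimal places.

0.9558

Total N = 65+16+54+32+19+38+22+27+45 = 318, so the proportions are 0.204403, 0.050314, 0.169811, 0.100629, 0.059748, 0.119497, 0.069182, 0.084906, 0.141509 (working shown to 6 dp, full precision carried).
H' = −Σ pᵢ ln pᵢ = −((-0.324523) + (-0.150413) + (-0.301087) + (-0.231076) + (-0.168348) + (-0.253867) + (-0.184787) + (-0.209396) + (-0.276706)) = 2.100202.
With S = 9 species, ln S = 2.197225, so J = 2.100202/2.197225 = 0.955843, i.e. 0.9558 to 4 decimal places.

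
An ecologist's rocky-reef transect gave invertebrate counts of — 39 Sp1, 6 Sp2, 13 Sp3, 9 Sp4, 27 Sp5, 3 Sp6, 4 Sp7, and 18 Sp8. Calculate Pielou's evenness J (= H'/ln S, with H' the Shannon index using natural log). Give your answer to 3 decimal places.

Total N = 39+6+13+9+27+3+4+18 = 119, so the proportions are 0.32773, 0.05042, 0.10924, 0.07563, 0.22689, 0.02521, 0.03361, 0.15126 (working shown to 5 dp, full precision carried).
H' = −Σ pᵢ ln pᵢ = −((-0.36560) + (-0.15062) + (-0.24188) + (-0.19527) + (-0.33654) + (-0.09279) + (-0.11404) + (-0.28569)) = 1.78245.
With S = 8 species, ln S = 2.07944, so J = 1.78245/2.07944 = 0.85718, i.e. 0.857 to 3 decimal places.

0.857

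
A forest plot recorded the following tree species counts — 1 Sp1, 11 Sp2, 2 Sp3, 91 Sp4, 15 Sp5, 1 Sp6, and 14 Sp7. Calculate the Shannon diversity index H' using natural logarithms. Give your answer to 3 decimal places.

Total N = 1+11+2+91+15+1+14 = 135, so the proportions are 0.00741, 0.08148, 0.01481, 0.67407, 0.11111, 0.00741, 0.1037 (working shown to 5 dp, full precision carried).
Each pᵢ ln pᵢ term: 0.00741×(-4.90527)=-0.03634, 0.08148×(-2.50738)=-0.20430, 0.01481×(-4.21213)=-0.06240, 0.67407×(-0.39442)=-0.26587, 0.11111×(-2.19722)=-0.24414, 0.00741×(-4.90527)=-0.03634, 0.1037×(-2.26622)=-0.23502.
Sum = -1.08439, so H' = 1.084.

1.084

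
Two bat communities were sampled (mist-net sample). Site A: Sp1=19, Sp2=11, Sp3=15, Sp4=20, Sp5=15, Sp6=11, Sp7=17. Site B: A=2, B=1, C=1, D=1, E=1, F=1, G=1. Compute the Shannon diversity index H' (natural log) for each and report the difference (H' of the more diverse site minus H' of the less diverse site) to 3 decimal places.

Site A: N=108, proportions 0.175926, 0.101852, 0.138889, 0.185185, 0.138889, 0.101852, 0.157407, giving H' = 1.922698 (working shown to 6 dp, full precision carried).
Site B: N=8, proportions 0.25, 0.125, 0.125, 0.125, 0.125, 0.125, 0.125, giving H' = 1.906155.
Difference = |1.922698 − 1.906155| = 0.016543, i.e. 0.017 to 3 decimal places.

0.017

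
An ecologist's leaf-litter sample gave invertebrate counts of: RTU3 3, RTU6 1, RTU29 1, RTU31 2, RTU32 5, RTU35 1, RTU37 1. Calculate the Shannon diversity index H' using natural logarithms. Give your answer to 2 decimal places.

Total N = 3+1+1+2+5+1+1 = 14, so the proportions are 0.2143, 0.0714, 0.0714, 0.1429, 0.3571, 0.0714, 0.0714 (working shown to 4 dp, full precision carried).
Each pᵢ ln pᵢ term: 0.2143×(-1.5404)=-0.3301, 0.0714×(-2.6391)=-0.1885, 0.0714×(-2.6391)=-0.1885, 0.1429×(-1.9459)=-0.2780, 0.3571×(-1.0296)=-0.3677, 0.0714×(-2.6391)=-0.1885, 0.0714×(-2.6391)=-0.1885.
Sum = -1.7298, so H' = 1.73.

1.73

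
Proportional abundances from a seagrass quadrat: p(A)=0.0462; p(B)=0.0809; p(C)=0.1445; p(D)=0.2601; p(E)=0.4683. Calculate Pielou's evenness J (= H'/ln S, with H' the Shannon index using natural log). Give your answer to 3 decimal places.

H' = −Σ pᵢ ln pᵢ = −((-0.14205) + (-0.20343) + (-0.27953) + (-0.35027) + (-0.35527)) = 1.33056 (working shown to 5 dp, full precision carried).
With S = 5 species, ln S = 1.60944, so J = 1.33056/1.60944 = 0.82672, i.e. 0.827 to 3 decimal places.

0.827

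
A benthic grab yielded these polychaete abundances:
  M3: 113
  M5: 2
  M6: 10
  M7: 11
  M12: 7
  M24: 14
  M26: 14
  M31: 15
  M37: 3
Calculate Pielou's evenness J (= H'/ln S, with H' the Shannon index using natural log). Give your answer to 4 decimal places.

Total N = 113+2+10+11+7+14+14+15+3 = 189, so the proportions are 0.597884, 0.010582, 0.05291, 0.058201, 0.037037, 0.074074, 0.074074, 0.079365, 0.015873 (working shown to 6 dp, full precision carried).
H' = −Σ pᵢ ln pᵢ = −((-0.307527) + (-0.048133) + (-0.155511) + (-0.165515) + (-0.122068) + (-0.192792) + (-0.192792) + (-0.201087) + (-0.065764)) = 1.451189.
With S = 9 species, ln S = 2.197225, so J = 1.451189/2.197225 = 0.660465, i.e. 0.6605 to 4 decimal places.

0.6605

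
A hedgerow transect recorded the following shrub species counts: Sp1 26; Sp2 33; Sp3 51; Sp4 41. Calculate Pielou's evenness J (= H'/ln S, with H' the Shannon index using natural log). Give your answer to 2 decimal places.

0.98

Total N = 26+33+51+41 = 151, so the proportions are 0.1722, 0.2185, 0.3377, 0.2715 (working shown to 4 dp, full precision carried).
H' = −Σ pᵢ ln pᵢ = −((-0.3029) + (-0.3324) + (-0.3666) + (-0.3540)) = 1.3559.
With S = 4 species, ln S = 1.3863, so J = 1.3559/1.3863 = 0.9780, i.e. 0.98 to 2 decimal places.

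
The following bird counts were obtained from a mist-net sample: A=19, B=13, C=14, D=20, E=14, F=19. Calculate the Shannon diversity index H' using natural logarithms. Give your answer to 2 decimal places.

1.78

Total N = 19+13+14+20+14+19 = 99, so the proportions are 0.1919, 0.1313, 0.1414, 0.202, 0.1414, 0.1919 (working shown to 4 dp, full precision carried).
Each pᵢ ln pᵢ term: 0.1919×(-1.6507)=-0.3168, 0.1313×(-2.0302)=-0.2666, 0.1414×(-1.9561)=-0.2766, 0.202×(-1.5994)=-0.3231, 0.1414×(-1.9561)=-0.2766, 0.1919×(-1.6507)=-0.3168.
Sum = -1.7765, so H' = 1.78.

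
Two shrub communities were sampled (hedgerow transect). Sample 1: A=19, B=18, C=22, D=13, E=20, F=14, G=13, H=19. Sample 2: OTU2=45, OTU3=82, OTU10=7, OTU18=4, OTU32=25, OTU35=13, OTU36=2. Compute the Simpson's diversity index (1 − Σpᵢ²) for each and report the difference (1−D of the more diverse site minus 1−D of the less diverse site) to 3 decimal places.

0.174

Sample 1: N=138, proportions 0.13768, 0.13043, 0.15942, 0.0942, 0.14493, 0.10145, 0.0942, 0.13768, giving 1−D = 0.87062 (working shown to 5 dp, full precision carried).
Sample 2: N=178, proportions 0.25281, 0.46067, 0.03933, 0.02247, 0.14045, 0.07303, 0.01124, giving 1−D = 0.69663.
Difference = |0.87062 − 0.69663| = 0.17399, i.e. 0.174 to 3 decimal places.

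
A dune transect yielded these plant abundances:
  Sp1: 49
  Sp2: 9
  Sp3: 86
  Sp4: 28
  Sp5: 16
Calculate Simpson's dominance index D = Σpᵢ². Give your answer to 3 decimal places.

0.309

Total N = 49+9+86+28+16 = 188, so the proportions are 0.26064, 0.04787, 0.45745, 0.14894, 0.08511 (working shown to 5 dp, full precision carried).
D = 0.26064² + 0.04787² + 0.45745² + 0.14894² + 0.08511² = 0.06793 + 0.00229 + 0.20926 + 0.02218 + 0.00724 = 0.30891.
To 3 decimal places, D = 0.309.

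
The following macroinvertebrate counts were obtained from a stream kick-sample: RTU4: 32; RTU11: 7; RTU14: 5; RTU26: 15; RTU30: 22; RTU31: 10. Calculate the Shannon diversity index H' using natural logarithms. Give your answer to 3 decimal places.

1.607

Total N = 32+7+5+15+22+10 = 91, so the proportions are 0.35165, 0.07692, 0.05495, 0.16484, 0.24176, 0.10989 (working shown to 5 dp, full precision carried).
Each pᵢ ln pᵢ term: 0.35165×(-1.04512)=-0.36752, 0.07692×(-2.56495)=-0.19730, 0.05495×(-2.90142)=-0.15942, 0.16484×(-1.80281)=-0.29717, 0.24176×(-1.41982)=-0.34325, 0.10989×(-2.20827)=-0.24267.
Sum = -1.60732, so H' = 1.607.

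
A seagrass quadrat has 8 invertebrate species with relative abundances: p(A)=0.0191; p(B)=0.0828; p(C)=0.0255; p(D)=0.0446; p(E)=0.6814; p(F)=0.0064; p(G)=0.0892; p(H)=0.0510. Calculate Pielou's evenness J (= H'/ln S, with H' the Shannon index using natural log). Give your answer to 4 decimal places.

0.5652

H' = −Σ pᵢ ln pᵢ = −((-0.075599) + (-0.206282) + (-0.093561) + (-0.138707) + (-0.261389) + (-0.032329) + (-0.215585) + (-0.151772)) = 1.175225 (working shown to 6 dp, full precision carried).
With S = 8 species, ln S = 2.079442, so J = 1.175225/2.079442 = 0.565164, i.e. 0.5652 to 4 decimal places.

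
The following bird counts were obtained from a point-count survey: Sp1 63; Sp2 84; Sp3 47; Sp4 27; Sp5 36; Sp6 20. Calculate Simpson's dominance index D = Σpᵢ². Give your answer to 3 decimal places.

Total N = 63+84+47+27+36+20 = 277, so the proportions are 0.22744, 0.30325, 0.16968, 0.09747, 0.12996, 0.0722 (working shown to 5 dp, full precision carried).
D = 0.22744² + 0.30325² + 0.16968² + 0.09747² + 0.12996² + 0.0722² = 0.05173 + 0.09196 + 0.02879 + 0.00950 + 0.01689 + 0.00521 = 0.20408.
To 3 decimal places, D = 0.204.

0.204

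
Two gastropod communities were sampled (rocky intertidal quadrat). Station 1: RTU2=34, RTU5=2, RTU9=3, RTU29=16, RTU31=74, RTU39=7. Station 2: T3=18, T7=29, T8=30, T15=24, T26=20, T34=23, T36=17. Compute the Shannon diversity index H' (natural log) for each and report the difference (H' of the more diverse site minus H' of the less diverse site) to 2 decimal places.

0.70

Station 1: N=136, proportions 0.25, 0.0147, 0.0221, 0.1176, 0.5441, 0.0515, giving H' = 1.2284 (working shown to 4 dp, full precision carried).
Station 2: N=161, proportions 0.1118, 0.1801, 0.1863, 0.1491, 0.1242, 0.1429, 0.1056, giving H' = 1.9250.
Difference = |1.2284 − 1.9250| = 0.6966, i.e. 0.70 to 2 decimal places.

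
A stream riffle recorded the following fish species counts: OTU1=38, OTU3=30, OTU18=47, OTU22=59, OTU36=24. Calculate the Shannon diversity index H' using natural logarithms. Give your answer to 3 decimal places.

Total N = 38+30+47+59+24 = 198, so the proportions are 0.19192, 0.15152, 0.23737, 0.29798, 0.12121 (working shown to 5 dp, full precision carried).
Each pᵢ ln pᵢ term: 0.19192×(-1.65068)=-0.31680, 0.15152×(-1.88707)=-0.28592, 0.23737×(-1.43812)=-0.34137, 0.29798×(-1.21073)=-0.36077, 0.12121×(-2.11021)=-0.25578.
Sum = -1.56065, so H' = 1.561.

1.561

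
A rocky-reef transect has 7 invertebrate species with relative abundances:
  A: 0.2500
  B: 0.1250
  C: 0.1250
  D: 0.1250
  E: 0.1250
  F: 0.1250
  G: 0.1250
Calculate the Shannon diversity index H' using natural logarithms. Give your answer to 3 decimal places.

Each pᵢ ln pᵢ term (working shown to 5 dp, full precision carried): 0.25×(-1.38629)=-0.34657, 0.125×(-2.07944)=-0.25993, 0.125×(-2.07944)=-0.25993, 0.125×(-2.07944)=-0.25993, 0.125×(-2.07944)=-0.25993, 0.125×(-2.07944)=-0.25993, 0.125×(-2.07944)=-0.25993.
Sum = -1.90615, so H' = 1.906.

1.906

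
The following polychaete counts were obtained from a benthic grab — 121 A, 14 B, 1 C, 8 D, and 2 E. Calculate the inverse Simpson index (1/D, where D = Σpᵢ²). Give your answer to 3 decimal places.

Total N = 121+14+1+8+2 = 146, so the proportions are 0.828767, 0.09589, 0.006849, 0.054795, 0.013699 (working shown to 6 dp, full precision carried).
D = 0.828767² + 0.09589² + 0.006849² + 0.054795² + 0.013699² = 0.686855 + 0.009195 + 0.000047 + 0.003002 + 0.000188 = 0.699287.
So 1/D = 1.43003, i.e. 1.430 to 3 decimal places.

1.430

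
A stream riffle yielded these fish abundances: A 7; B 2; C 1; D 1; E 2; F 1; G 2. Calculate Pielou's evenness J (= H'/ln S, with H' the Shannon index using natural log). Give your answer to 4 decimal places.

0.8538

Total N = 7+2+1+1+2+1+2 = 16, so the proportions are 0.4375, 0.125, 0.0625, 0.0625, 0.125, 0.0625, 0.125 (working shown to 6 dp, full precision carried).
H' = −Σ pᵢ ln pᵢ = −((-0.361672) + (-0.259930) + (-0.173287) + (-0.173287) + (-0.259930) + (-0.173287) + (-0.259930)) = 1.661323.
With S = 7 species, ln S = 1.945910, so J = 1.661323/1.945910 = 0.853751, i.e. 0.8538 to 4 decimal places.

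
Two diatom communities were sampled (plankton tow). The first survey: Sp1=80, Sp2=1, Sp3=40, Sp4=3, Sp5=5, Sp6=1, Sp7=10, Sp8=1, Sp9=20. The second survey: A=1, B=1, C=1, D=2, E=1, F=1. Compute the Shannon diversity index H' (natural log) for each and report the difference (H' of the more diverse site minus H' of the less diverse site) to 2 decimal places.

0.35

The first survey: N=161, proportions 0.4969, 0.0062, 0.2484, 0.0186, 0.0311, 0.0062, 0.0621, 0.0062, 0.1242, giving H' = 1.4019 (working shown to 4 dp, full precision carried).
The second survey: N=7, proportions 0.1429, 0.1429, 0.1429, 0.2857, 0.1429, 0.1429, giving H' = 1.7479.
Difference = |1.4019 − 1.7479| = 0.3460, i.e. 0.35 to 2 decimal places.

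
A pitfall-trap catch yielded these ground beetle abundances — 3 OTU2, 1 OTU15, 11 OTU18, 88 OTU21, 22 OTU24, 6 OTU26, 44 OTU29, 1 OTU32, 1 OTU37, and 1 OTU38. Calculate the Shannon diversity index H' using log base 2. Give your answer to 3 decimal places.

Total N = 3+1+11+88+22+6+44+1+1+1 = 178, so the proportions are 0.01685, 0.00562, 0.0618, 0.49438, 0.1236, 0.03371, 0.24719, 0.00562, 0.00562, 0.00562 (working shown to 5 dp, full precision carried).
Each pᵢ log₂ pᵢ term: 0.01685×(-5.89077)=-0.09928, 0.00562×(-7.47573)=-0.04200, 0.0618×(-4.01630)=-0.24820, 0.49438×(-1.01630)=-0.50244, 0.1236×(-3.01630)=-0.37280, 0.03371×(-4.89077)=-0.16486, 0.24719×(-2.01630)=-0.49841, 0.00562×(-7.47573)=-0.04200, 0.00562×(-7.47573)=-0.04200, 0.00562×(-7.47573)=-0.04200.
Sum = -2.05399, so H' = 2.054.

2.054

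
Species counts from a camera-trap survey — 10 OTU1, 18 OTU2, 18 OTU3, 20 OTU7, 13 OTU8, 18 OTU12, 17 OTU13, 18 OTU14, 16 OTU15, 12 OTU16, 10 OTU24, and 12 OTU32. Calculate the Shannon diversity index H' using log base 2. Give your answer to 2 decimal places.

Total N = 10+18+18+20+13+18+17+18+16+12+10+12 = 182, so the proportions are 0.0549, 0.0989, 0.0989, 0.1099, 0.0714, 0.0989, 0.0934, 0.0989, 0.0879, 0.0659, 0.0549, 0.0659 (working shown to 4 dp, full precision carried).
Each pᵢ log₂ pᵢ term: 0.0549×(-4.1859)=-0.2300, 0.0989×(-3.3379)=-0.3301, 0.0989×(-3.3379)=-0.3301, 0.1099×(-3.1859)=-0.3501, 0.0714×(-3.8074)=-0.2720, 0.0989×(-3.3379)=-0.3301, 0.0934×(-3.4203)=-0.3195, 0.0989×(-3.3379)=-0.3301, 0.0879×(-3.5078)=-0.3084, 0.0659×(-3.9228)=-0.2586, 0.0549×(-4.1859)=-0.2300, 0.0659×(-3.9228)=-0.2586.
Sum = -3.5477, so H' = 3.55.

3.55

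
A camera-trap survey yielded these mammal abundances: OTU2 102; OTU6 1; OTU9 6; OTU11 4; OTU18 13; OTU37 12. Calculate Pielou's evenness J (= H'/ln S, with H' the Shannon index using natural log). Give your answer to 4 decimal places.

0.5207

Total N = 102+1+6+4+13+12 = 138, so the proportions are 0.73913, 0.007246, 0.043478, 0.028986, 0.094203, 0.086957 (working shown to 6 dp, full precision carried).
H' = −Σ pᵢ ln pᵢ = −((-0.223425) + (-0.035705) + (-0.136326) + (-0.102637) + (-0.222536) + (-0.212378)) = 0.933006.
With S = 6 species, ln S = 1.791759, so J = 0.933006/1.791759 = 0.520721, i.e. 0.5207 to 4 decimal places.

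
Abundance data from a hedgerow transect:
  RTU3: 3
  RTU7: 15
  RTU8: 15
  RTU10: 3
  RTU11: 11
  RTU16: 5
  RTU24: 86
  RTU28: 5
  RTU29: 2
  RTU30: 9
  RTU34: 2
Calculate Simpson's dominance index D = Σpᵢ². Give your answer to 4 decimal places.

Total N = 3+15+15+3+11+5+86+5+2+9+2 = 156, so the proportions are 0.019231, 0.096154, 0.096154, 0.019231, 0.070513, 0.032051, 0.551282, 0.032051, 0.012821, 0.057692, 0.012821 (working shown to 6 dp, full precision carried).
D = 0.019231² + 0.096154² + 0.096154² + 0.019231² + 0.070513² + 0.032051² + 0.551282² + 0.032051² + 0.012821² + 0.057692² + 0.012821² = 0.000370 + 0.009246 + 0.009246 + 0.000370 + 0.004972 + 0.001027 + 0.303912 + 0.001027 + 0.000164 + 0.003328 + 0.000164 = 0.333826.
To 4 decimal places, D = 0.3338.

0.3338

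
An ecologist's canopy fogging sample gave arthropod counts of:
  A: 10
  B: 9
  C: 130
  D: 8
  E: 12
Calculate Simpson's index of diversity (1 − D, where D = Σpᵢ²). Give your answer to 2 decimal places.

Total N = 10+9+130+8+12 = 169, so the proportions are 0.0592, 0.0533, 0.7692, 0.0473, 0.071 (working shown to 4 dp, full precision carried).
D = 0.0592² + 0.0533² + 0.7692² + 0.0473² + 0.071² = 0.0035 + 0.0028 + 0.5917 + 0.0022 + 0.0050 = 0.6053.
So 1 − D = 0.3947, i.e. 0.39 to 2 decimal places.

0.39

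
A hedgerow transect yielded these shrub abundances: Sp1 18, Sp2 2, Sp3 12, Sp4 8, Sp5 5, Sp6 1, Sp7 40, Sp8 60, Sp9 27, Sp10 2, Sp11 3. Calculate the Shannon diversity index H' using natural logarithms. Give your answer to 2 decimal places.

1.84

Total N = 18+2+12+8+5+1+40+60+27+2+3 = 178, so the proportions are 0.1011, 0.0112, 0.0674, 0.0449, 0.0281, 0.0056, 0.2247, 0.3371, 0.1517, 0.0112, 0.0169 (working shown to 4 dp, full precision carried).
Each pᵢ ln pᵢ term: 0.1011×(-2.2914)=-0.2317, 0.0112×(-4.4886)=-0.0504, 0.0674×(-2.6969)=-0.1818, 0.0449×(-3.1023)=-0.1394, 0.0281×(-3.5723)=-0.1003, 0.0056×(-5.1818)=-0.0291, 0.2247×(-1.4929)=-0.3355, 0.3371×(-1.0874)=-0.3666, 0.1517×(-1.8859)=-0.2861, 0.0112×(-4.4886)=-0.0504, 0.0169×(-4.0832)=-0.0688.
Sum = -1.8402, so H' = 1.84.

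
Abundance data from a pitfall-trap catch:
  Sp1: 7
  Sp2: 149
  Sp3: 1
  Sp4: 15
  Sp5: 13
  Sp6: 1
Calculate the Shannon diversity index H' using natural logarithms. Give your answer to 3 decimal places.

Total N = 7+149+1+15+13+1 = 186, so the proportions are 0.03763, 0.80108, 0.00538, 0.08065, 0.06989, 0.00538 (working shown to 5 dp, full precision carried).
Each pᵢ ln pᵢ term: 0.03763×(-3.27984)=-0.12343, 0.80108×(-0.22180)=-0.17768, 0.00538×(-5.22575)=-0.02810, 0.08065×(-2.51770)=-0.20304, 0.06989×(-2.66080)=-0.18597, 0.00538×(-5.22575)=-0.02810.
Sum = -0.74631, so H' = 0.746.

0.746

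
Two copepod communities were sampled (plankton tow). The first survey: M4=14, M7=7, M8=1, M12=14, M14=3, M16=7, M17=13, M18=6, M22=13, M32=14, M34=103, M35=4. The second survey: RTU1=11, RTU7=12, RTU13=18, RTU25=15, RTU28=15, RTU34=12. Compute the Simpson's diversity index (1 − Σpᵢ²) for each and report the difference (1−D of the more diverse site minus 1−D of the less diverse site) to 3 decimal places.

The first survey: N=199, proportions 0.07035, 0.03518, 0.00503, 0.07035, 0.01508, 0.03518, 0.06533, 0.03015, 0.06533, 0.07035, 0.51759, 0.0201, giving 1−D = 0.70468 (working shown to 5 dp, full precision carried).
The second survey: N=83, proportions 0.13253, 0.14458, 0.21687, 0.18072, 0.18072, 0.14458, giving 1−D = 0.82828.
Difference = |0.70468 − 0.82828| = 0.12360, i.e. 0.124 to 3 decimal places.

0.124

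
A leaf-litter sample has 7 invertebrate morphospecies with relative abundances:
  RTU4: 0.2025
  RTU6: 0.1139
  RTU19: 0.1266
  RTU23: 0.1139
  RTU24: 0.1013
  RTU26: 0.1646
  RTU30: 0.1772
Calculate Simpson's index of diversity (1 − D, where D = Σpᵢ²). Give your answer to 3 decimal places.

0.848

D = 0.2025² + 0.1139² + 0.1266² + 0.1139² + 0.1013² + 0.1646² + 0.1772² = 0.04101 + 0.01297 + 0.01603 + 0.01297 + 0.01026 + 0.02709 + 0.03140 = 0.15173 (working shown to 5 dp, full precision carried).
So 1 − D = 0.84827, i.e. 0.848 to 3 decimal places.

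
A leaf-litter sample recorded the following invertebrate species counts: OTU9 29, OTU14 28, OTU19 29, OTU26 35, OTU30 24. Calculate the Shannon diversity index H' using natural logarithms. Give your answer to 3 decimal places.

1.602

Total N = 29+28+29+35+24 = 145, so the proportions are 0.2, 0.1931, 0.2, 0.24138, 0.16552 (working shown to 5 dp, full precision carried).
Each pᵢ ln pᵢ term: 0.2×(-1.60944)=-0.32189, 0.1931×(-1.64453)=-0.31756, 0.2×(-1.60944)=-0.32189, 0.24138×(-1.42139)=-0.34309, 0.16552×(-1.79868)=-0.29771.
Sum = -1.60215, so H' = 1.602.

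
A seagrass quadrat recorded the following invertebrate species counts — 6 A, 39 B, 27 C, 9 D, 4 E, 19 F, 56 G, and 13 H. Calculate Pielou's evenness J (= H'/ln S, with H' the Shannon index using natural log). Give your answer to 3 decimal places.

0.859

Total N = 6+39+27+9+4+19+56+13 = 173, so the proportions are 0.03468, 0.22543, 0.15607, 0.05202, 0.02312, 0.10983, 0.3237, 0.07514 (working shown to 5 dp, full precision carried).
H' = −Σ pᵢ ln pᵢ = −((-0.11658) + (-0.33584) + (-0.28989) + (-0.15378) + (-0.08710) + (-0.24259) + (-0.36511) + (-0.19450)) = 1.78540.
With S = 8 species, ln S = 2.07944, so J = 1.78540/2.07944 = 0.85859, i.e. 0.859 to 3 decimal places.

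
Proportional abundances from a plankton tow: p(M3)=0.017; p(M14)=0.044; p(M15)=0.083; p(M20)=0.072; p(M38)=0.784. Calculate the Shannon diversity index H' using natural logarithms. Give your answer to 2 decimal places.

Each pᵢ ln pᵢ term (working shown to 4 dp, full precision carried): 0.017×(-4.0745)=-0.0693, 0.044×(-3.1236)=-0.1374, 0.083×(-2.4889)=-0.2066, 0.072×(-2.6311)=-0.1894, 0.784×(-0.2433)=-0.1908.
Sum = -0.7935, so H' = 0.79.

0.79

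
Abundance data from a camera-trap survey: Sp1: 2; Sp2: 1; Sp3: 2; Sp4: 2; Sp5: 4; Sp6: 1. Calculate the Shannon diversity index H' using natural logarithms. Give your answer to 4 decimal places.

Total N = 2+1+2+2+4+1 = 12, so the proportions are 0.166667, 0.083333, 0.166667, 0.166667, 0.333333, 0.083333 (working shown to 6 dp, full precision carried).
Each pᵢ ln pᵢ term: 0.166667×(-1.791759)=-0.298627, 0.083333×(-2.484907)=-0.207076, 0.166667×(-1.791759)=-0.298627, 0.166667×(-1.791759)=-0.298627, 0.333333×(-1.098612)=-0.366204, 0.083333×(-2.484907)=-0.207076.
Sum = -1.676235, so H' = 1.6762.

1.6762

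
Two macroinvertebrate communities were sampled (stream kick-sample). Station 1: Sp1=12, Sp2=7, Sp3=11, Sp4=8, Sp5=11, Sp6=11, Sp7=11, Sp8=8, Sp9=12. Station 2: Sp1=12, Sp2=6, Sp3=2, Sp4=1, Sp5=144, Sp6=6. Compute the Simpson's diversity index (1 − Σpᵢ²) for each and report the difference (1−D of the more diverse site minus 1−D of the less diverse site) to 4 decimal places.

0.6021

Station 1: N=91, proportions 0.131868, 0.076923, 0.120879, 0.087912, 0.120879, 0.120879, 0.120879, 0.087912, 0.131868, giving 1−D = 0.885400 (working shown to 6 dp, full precision carried).
Station 2: N=171, proportions 0.070175, 0.035088, 0.011696, 0.005848, 0.842105, 0.035088, giving 1−D = 0.283301.
Difference = |0.885400 − 0.283301| = 0.602099, i.e. 0.6021 to 4 decimal places.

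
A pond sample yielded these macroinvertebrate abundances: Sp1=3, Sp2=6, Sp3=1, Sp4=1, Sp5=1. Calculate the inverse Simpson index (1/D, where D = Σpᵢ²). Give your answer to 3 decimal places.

3.000

Total N = 3+6+1+1+1 = 12, so the proportions are 0.25, 0.5, 0.083333, 0.083333, 0.083333 (working shown to 6 dp, full precision carried).
D = 0.25² + 0.5² + 0.083333² + 0.083333² + 0.083333² = 0.062500 + 0.250000 + 0.006944 + 0.006944 + 0.006944 = 0.333333.
So 1/D = 3.00000, i.e. 3.000 to 3 decimal places.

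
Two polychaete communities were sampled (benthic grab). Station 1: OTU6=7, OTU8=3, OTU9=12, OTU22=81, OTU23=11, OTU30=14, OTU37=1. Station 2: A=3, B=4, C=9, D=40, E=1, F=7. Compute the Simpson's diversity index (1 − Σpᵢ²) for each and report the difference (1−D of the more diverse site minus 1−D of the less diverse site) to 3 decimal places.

Station 1: N=129, proportions 0.054264, 0.023256, 0.093023, 0.627907, 0.085271, 0.108527, 0.007752, giving 1−D = 0.574485 (working shown to 6 dp, full precision carried).
Station 2: N=64, proportions 0.046875, 0.0625, 0.140625, 0.625, 0.015625, 0.109375, giving 1−D = 0.571289.
Difference = |0.574485 − 0.571289| = 0.003196, i.e. 0.003 to 3 decimal places.

0.003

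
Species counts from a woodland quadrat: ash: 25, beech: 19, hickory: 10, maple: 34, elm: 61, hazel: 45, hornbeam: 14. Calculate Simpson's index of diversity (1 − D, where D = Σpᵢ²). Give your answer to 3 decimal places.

0.811

Total N = 25+19+10+34+61+45+14 = 208, so the proportions are 0.12019, 0.09135, 0.04808, 0.16346, 0.29327, 0.21635, 0.06731 (working shown to 5 dp, full precision carried).
D = 0.12019² + 0.09135² + 0.04808² + 0.16346² + 0.29327² + 0.21635² + 0.06731² = 0.01445 + 0.00834 + 0.00231 + 0.02672 + 0.08601 + 0.04681 + 0.00453 = 0.18916.
So 1 − D = 0.81084, i.e. 0.811 to 3 decimal places.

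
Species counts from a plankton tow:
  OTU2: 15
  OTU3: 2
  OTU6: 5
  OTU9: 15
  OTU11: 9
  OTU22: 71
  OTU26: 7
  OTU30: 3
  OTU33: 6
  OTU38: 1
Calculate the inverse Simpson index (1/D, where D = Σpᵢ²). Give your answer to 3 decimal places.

3.152

Total N = 15+2+5+15+9+71+7+3+6+1 = 134, so the proportions are 0.11194, 0.014925, 0.037313, 0.11194, 0.067164, 0.529851, 0.052239, 0.022388, 0.044776, 0.007463 (working shown to 6 dp, full precision carried).
D = 0.11194² + 0.014925² + 0.037313² + 0.11194² + 0.067164² + 0.529851² + 0.052239² + 0.022388² + 0.044776² + 0.007463² = 0.012531 + 0.000223 + 0.001392 + 0.012531 + 0.004511 + 0.280742 + 0.002729 + 0.000501 + 0.002005 + 0.000056 = 0.317220.
So 1/D = 3.15239, i.e. 3.152 to 3 decimal places.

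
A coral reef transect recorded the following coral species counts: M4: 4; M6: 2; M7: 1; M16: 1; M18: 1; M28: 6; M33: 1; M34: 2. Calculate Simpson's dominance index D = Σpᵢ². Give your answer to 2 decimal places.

Total N = 4+2+1+1+1+6+1+2 = 18, so the proportions are 0.2222, 0.1111, 0.0556, 0.0556, 0.0556, 0.3333, 0.0556, 0.1111 (working shown to 4 dp, full precision carried).
D = 0.2222² + 0.1111² + 0.0556² + 0.0556² + 0.0556² + 0.3333² + 0.0556² + 0.1111² = 0.0494 + 0.0123 + 0.0031 + 0.0031 + 0.0031 + 0.1111 + 0.0031 + 0.0123 = 0.1975.
To 2 decimal places, D = 0.20.

0.20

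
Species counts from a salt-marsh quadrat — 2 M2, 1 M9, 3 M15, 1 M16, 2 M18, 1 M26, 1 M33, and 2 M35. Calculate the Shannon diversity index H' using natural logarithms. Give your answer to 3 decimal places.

1.992

Total N = 2+1+3+1+2+1+1+2 = 13, so the proportions are 0.15385, 0.07692, 0.23077, 0.07692, 0.15385, 0.07692, 0.07692, 0.15385 (working shown to 5 dp, full precision carried).
Each pᵢ ln pᵢ term: 0.15385×(-1.87180)=-0.28797, 0.07692×(-2.56495)=-0.19730, 0.23077×(-1.46634)=-0.33839, 0.07692×(-2.56495)=-0.19730, 0.15385×(-1.87180)=-0.28797, 0.07692×(-2.56495)=-0.19730, 0.07692×(-2.56495)=-0.19730, 0.15385×(-1.87180)=-0.28797.
Sum = -1.99151, so H' = 1.992.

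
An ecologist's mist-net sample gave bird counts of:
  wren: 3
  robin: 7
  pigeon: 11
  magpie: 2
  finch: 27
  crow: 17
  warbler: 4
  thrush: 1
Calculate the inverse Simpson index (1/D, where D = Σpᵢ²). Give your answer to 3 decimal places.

4.256

Total N = 3+7+11+2+27+17+4+1 = 72, so the proportions are 0.0416667, 0.0972222, 0.1527778, 0.0277778, 0.375, 0.2361111, 0.0555556, 0.0138889 (working shown to 7 dp, full precision carried).
D = 0.0416667² + 0.0972222² + 0.1527778² + 0.0277778² + 0.375² + 0.2361111² + 0.0555556² + 0.0138889² = 0.0017361 + 0.0094522 + 0.0233410 + 0.0007716 + 0.1406250 + 0.0557485 + 0.0030864 + 0.0001929 = 0.2349537.
So 1/D = 4.25616, i.e. 4.256 to 3 decimal places.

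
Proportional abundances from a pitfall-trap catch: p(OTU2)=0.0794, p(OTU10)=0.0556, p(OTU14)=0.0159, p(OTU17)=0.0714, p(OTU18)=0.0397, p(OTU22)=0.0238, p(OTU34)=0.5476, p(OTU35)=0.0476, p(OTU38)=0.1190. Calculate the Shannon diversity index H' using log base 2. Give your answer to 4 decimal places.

Each pᵢ log₂ pᵢ term (working shown to 6 dp, full precision carried): 0.0794×(-3.654717)=-0.290185, 0.0556×(-4.168771)=-0.231784, 0.0159×(-5.974829)=-0.095000, 0.0714×(-3.807932)=-0.271886, 0.0397×(-4.654717)=-0.184792, 0.0238×(-5.392895)=-0.128351, 0.5476×(-0.868806)=-0.475758, 0.0476×(-4.392895)=-0.209102, 0.119×(-3.070967)=-0.365445.
Sum = -2.252302, so H' = 2.2523.

2.2523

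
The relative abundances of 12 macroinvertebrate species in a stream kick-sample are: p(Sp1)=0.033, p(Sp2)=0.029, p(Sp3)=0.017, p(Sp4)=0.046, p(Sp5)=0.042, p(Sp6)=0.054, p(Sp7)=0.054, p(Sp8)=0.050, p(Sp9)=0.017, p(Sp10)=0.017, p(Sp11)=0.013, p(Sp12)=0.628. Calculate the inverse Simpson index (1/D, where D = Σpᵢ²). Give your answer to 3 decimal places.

2.442

D = 0.033² + 0.029² + 0.017² + 0.046² + 0.042² + 0.054² + 0.054² + 0.05² + 0.017² + 0.017² + 0.013² + 0.628² = 0.001089 + 0.000841 + 0.000289 + 0.002116 + 0.001764 + 0.002916 + 0.002916 + 0.002500 + 0.000289 + 0.000289 + 0.000169 + 0.394384 = 0.409562 (working shown to 6 dp, full precision carried).
So 1/D = 2.44163, i.e. 2.442 to 3 decimal places.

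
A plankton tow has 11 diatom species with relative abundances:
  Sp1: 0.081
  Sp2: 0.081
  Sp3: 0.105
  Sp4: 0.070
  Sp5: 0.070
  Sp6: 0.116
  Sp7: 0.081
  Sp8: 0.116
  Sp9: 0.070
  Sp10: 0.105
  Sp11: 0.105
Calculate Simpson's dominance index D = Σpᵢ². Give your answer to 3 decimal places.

0.094

D = 0.081² + 0.081² + 0.105² + 0.07² + 0.07² + 0.116² + 0.081² + 0.116² + 0.07² + 0.105² + 0.105² = 0.00656 + 0.00656 + 0.01102 + 0.00490 + 0.00490 + 0.01346 + 0.00656 + 0.01346 + 0.00490 + 0.01102 + 0.01102 = 0.09437 (working shown to 5 dp, full precision carried).
To 3 decimal places, D = 0.094.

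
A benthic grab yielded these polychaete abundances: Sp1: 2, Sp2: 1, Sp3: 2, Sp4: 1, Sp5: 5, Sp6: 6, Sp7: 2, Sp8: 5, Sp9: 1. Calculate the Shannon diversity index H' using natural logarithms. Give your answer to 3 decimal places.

Total N = 2+1+2+1+5+6+2+5+1 = 25, so the proportions are 0.08, 0.04, 0.08, 0.04, 0.2, 0.24, 0.08, 0.2, 0.04 (working shown to 5 dp, full precision carried).
Each pᵢ ln pᵢ term: 0.08×(-2.52573)=-0.20206, 0.04×(-3.21888)=-0.12876, 0.08×(-2.52573)=-0.20206, 0.04×(-3.21888)=-0.12876, 0.2×(-1.60944)=-0.32189, 0.24×(-1.42712)=-0.34251, 0.08×(-2.52573)=-0.20206, 0.2×(-1.60944)=-0.32189, 0.04×(-3.21888)=-0.12876.
Sum = -1.97872, so H' = 1.979.

1.979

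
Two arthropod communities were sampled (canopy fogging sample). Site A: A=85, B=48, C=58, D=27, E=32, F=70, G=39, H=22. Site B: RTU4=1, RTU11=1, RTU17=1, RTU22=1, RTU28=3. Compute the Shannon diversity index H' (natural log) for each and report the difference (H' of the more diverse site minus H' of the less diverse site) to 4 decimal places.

Site A: N=381, proportions 0.223097, 0.125984, 0.152231, 0.070866, 0.08399, 0.183727, 0.102362, 0.057743, giving H' = 1.987113 (working shown to 6 dp, full precision carried).
Site B: N=7, proportions 0.142857, 0.142857, 0.142857, 0.142857, 0.428571, giving H' = 1.475076.
Difference = |1.987113 − 1.475076| = 0.512037, i.e. 0.5120 to 4 decimal places.

0.5120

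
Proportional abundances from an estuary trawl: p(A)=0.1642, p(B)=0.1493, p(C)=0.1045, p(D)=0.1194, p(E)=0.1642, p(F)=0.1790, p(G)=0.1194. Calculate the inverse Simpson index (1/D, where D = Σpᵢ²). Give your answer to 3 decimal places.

6.771

D = 0.1642² + 0.1493² + 0.1045² + 0.1194² + 0.1642² + 0.179² + 0.1194² = 0.0269616 + 0.0222905 + 0.0109202 + 0.0142564 + 0.0269616 + 0.0320410 + 0.0142564 = 0.1476877 (working shown to 7 dp, full precision carried).
So 1/D = 6.77104, i.e. 6.771 to 3 decimal places.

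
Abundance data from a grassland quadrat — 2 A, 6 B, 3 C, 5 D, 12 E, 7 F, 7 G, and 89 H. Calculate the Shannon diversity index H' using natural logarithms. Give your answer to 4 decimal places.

1.2108

Total N = 2+6+3+5+12+7+7+89 = 131, so the proportions are 0.015267, 0.045802, 0.022901, 0.038168, 0.091603, 0.053435, 0.053435, 0.679389 (working shown to 6 dp, full precision carried).
Each pᵢ ln pᵢ term: 0.015267×(-4.182050)=-0.063848, 0.045802×(-3.083438)=-0.141226, 0.022901×(-3.776585)=-0.086487, 0.038168×(-3.265759)=-0.124647, 0.091603×(-2.390291)=-0.218958, 0.053435×(-2.929287)=-0.156527, 0.053435×(-2.929287)=-0.156527, 0.679389×(-0.386561)=-0.262625.
Sum = -1.210845, so H' = 1.2108.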